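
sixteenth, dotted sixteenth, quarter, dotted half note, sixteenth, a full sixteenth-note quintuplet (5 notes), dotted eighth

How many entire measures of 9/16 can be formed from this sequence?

2

One bar of 9/16 = 18 thirty-second notes.
Working in thirty-second notes: sixteenth = 2; dotted sixteenth = 3; quarter = 8; dotted half note = 24; sixteenth = 2; a full sixteenth-note quintuplet (5 notes) (five quintuplet sixteenths span one quarter) = 8; dotted eighth = 6.
Sum: 2 + 3 + 8 + 24 + 2 + 8 + 6 = 53.
53 ÷ 18 = 2 complete bars with 17 left over.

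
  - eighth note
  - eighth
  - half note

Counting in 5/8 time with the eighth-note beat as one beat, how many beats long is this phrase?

One eighth-note beat = 2 sixteenth notes.
Express everything in sixteenth notes: eighth note = 2; eighth = 2; half note = 8.
Total: 2 + 2 + 8 = 12.
12 ÷ 2 = 6 beats.

6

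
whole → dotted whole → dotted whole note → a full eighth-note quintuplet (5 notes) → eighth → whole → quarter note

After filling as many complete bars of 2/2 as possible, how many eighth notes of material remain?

7

One bar of 2/2 = 8 eighth notes.
Express everything in eighth notes: whole = 8; dotted whole = 12; dotted whole note = 12; a full eighth-note quintuplet (5 notes) (five quintuplet eighths span one half) = 4; eighth = 1; whole = 8; quarter note = 2.
Total: 8 + 12 + 12 + 4 + 1 + 8 + 2 = 47.
47 ÷ 8 = 5 complete bars with 7 eighth notes remaining.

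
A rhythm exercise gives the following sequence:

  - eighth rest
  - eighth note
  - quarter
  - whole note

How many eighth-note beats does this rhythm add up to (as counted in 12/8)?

One eighth-note beat = 2 sixteenth notes.
Convert each value to sixteenth notes: eighth rest = 2; eighth note = 2; quarter = 4; whole note = 16.
Sum: 2 + 2 + 4 + 16 = 24.
24 ÷ 2 = 12 beats.

12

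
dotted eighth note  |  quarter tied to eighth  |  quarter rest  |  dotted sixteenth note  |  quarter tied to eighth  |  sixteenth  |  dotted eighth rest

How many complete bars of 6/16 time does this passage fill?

One bar of 6/16 = 12 thirty-second notes.
Express everything in thirty-second notes: dotted eighth note = 6; quarter tied to eighth (quarter + eighth) = 12; quarter rest = 8; dotted sixteenth note = 3; quarter tied to eighth (quarter + eighth) = 12; sixteenth = 2; dotted eighth rest = 6.
Sum: 6 + 12 + 8 + 3 + 12 + 2 + 6 = 49.
49 ÷ 12 = 4 complete bars with 1 left over.

4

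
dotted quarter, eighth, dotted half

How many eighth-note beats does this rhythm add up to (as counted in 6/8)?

One eighth-note beat = 2 sixteenth notes.
In sixteenth notes: dotted quarter = 6; eighth = 2; dotted half = 12.
Sum: 6 + 2 + 12 = 20.
20 ÷ 2 = 10 beats.

10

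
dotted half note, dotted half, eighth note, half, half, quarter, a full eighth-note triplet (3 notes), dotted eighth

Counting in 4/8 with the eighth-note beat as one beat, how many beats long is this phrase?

One eighth-note beat = 2 sixteenth notes.
In sixteenth notes: dotted half note = 12; dotted half = 12; eighth note = 2; half = 8; half = 8; quarter = 4; a full eighth-note triplet (3 notes) (three triplet eighths span one quarter) = 4; dotted eighth = 3.
Altogether 12 + 12 + 2 + 8 + 8 + 4 + 4 + 3 = 53.
53 ÷ 2 = 26.5 beats.

26.5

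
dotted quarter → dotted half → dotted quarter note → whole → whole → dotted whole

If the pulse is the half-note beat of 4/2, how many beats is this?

One half-note beat = 4 eighth notes.
Working in eighth notes: dotted quarter = 3; dotted half = 6; dotted quarter note = 3; whole = 8; whole = 8; dotted whole = 12.
Total: 3 + 6 + 3 + 8 + 8 + 12 = 40.
40 ÷ 4 = 10 beats.

10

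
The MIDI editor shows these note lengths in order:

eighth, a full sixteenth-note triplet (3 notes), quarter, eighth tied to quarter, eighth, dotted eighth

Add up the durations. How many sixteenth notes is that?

Express everything in sixteenth notes: eighth = 2; a full sixteenth-note triplet (3 notes) (three triplet sixteenths span one eighth) = 2; quarter = 4; eighth tied to quarter (eighth + quarter) = 6; eighth = 2; dotted eighth = 3.
Adding: 2 + 2 + 4 + 6 + 2 + 3 = 19 sixteenth notes.

19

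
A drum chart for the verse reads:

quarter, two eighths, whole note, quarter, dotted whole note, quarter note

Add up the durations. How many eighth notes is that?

In eighth notes: quarter = 2; eighth = 1; eighth = 1; whole note = 8; quarter = 2; dotted whole note = 12; quarter note = 2.
Adding: 2 + 1 + 1 + 8 + 2 + 12 + 2 = 28 eighth notes.

28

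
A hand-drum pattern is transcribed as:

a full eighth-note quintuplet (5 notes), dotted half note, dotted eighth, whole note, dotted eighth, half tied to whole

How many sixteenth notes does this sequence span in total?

In sixteenth notes: a full eighth-note quintuplet (5 notes) (five quintuplet eighths span one half) = 8; dotted half note = 12; dotted eighth = 3; whole note = 16; dotted eighth = 3; half tied to whole (half + whole) = 24.
Altogether 8 + 12 + 3 + 16 + 3 + 24 = 66 sixteenth notes.

66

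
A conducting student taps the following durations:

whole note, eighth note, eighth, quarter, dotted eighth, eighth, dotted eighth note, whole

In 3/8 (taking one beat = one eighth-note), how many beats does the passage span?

One eighth-note beat = 2 sixteenth notes.
Convert each value to sixteenth notes: whole note = 16; eighth note = 2; eighth = 2; quarter = 4; dotted eighth = 3; eighth = 2; dotted eighth note = 3; whole = 16.
Total: 16 + 2 + 2 + 4 + 3 + 2 + 3 + 16 = 48.
48 ÷ 2 = 24 beats.

24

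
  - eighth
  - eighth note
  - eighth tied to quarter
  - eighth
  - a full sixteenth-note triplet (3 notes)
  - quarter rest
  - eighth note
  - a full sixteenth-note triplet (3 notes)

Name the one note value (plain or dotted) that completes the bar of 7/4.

The bar of 7/4 = 14 eighth notes.
Each duration in eighth notes: eighth = 1; eighth note = 1; eighth tied to quarter (eighth + quarter) = 3; eighth = 1; a full sixteenth-note triplet (3 notes) (three triplet sixteenths span one eighth) = 1; quarter rest = 2; eighth note = 1; a full sixteenth-note triplet (3 notes) (three triplet sixteenths span one eighth) = 1.
Altogether 1 + 1 + 3 + 1 + 1 + 2 + 1 + 1 = 11.
Remaining: 14 − 11 = 3 eighth notes, which is a dotted quarter note.

dotted quarter note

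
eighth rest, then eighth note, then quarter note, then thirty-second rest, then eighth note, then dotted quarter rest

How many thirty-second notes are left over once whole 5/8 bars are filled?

13

One bar of 5/8 = 20 thirty-second notes.
Convert each value to thirty-second notes: eighth rest = 4; eighth note = 4; quarter note = 8; thirty-second rest = 1; eighth note = 4; dotted quarter rest = 12.
Adding: 4 + 4 + 8 + 1 + 4 + 12 = 33.
33 ÷ 20 = 1 complete bar with 13 thirty-second notes remaining.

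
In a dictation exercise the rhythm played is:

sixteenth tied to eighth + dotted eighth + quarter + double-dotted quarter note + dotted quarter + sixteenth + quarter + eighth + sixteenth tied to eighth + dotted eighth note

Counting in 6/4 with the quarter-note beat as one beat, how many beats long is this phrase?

9

One quarter-note beat = 4 sixteenth notes.
Each duration in sixteenth notes: sixteenth tied to eighth (sixteenth + eighth) = 3; dotted eighth = 3; quarter = 4; double-dotted quarter note = 7; dotted quarter = 6; sixteenth = 1; quarter = 4; eighth = 2; sixteenth tied to eighth (sixteenth + eighth) = 3; dotted eighth note = 3.
Total: 3 + 3 + 4 + 7 + 6 + 1 + 4 + 2 + 3 + 3 = 36.
36 ÷ 4 = 9 beats.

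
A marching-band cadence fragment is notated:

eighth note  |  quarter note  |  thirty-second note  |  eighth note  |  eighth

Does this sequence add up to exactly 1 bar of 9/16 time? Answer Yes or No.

One bar of 9/16 = 18 thirty-second notes.
Convert each value to thirty-second notes: eighth note = 4; quarter note = 8; thirty-second note = 1; eighth note = 4; eighth = 4.
Total: 4 + 8 + 1 + 4 + 4 = 21.
21 exceeds 18, so the answer is No.

No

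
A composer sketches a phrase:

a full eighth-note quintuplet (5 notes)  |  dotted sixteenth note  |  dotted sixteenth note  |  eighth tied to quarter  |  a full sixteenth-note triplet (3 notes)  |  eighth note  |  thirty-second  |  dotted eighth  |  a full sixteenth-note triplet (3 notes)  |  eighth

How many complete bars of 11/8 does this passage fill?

One bar of 11/8 = 44 thirty-second notes.
In thirty-second notes: a full eighth-note quintuplet (5 notes) (five quintuplet eighths span one half) = 16; dotted sixteenth note = 3; dotted sixteenth note = 3; eighth tied to quarter (eighth + quarter) = 12; a full sixteenth-note triplet (3 notes) (three triplet sixteenths span one eighth) = 4; eighth note = 4; thirty-second = 1; dotted eighth = 6; a full sixteenth-note triplet (3 notes) (three triplet sixteenths span one eighth) = 4; eighth = 4.
Adding: 16 + 3 + 3 + 12 + 4 + 4 + 1 + 6 + 4 + 4 = 57.
57 ÷ 44 = 1 complete bar with 13 left over.

1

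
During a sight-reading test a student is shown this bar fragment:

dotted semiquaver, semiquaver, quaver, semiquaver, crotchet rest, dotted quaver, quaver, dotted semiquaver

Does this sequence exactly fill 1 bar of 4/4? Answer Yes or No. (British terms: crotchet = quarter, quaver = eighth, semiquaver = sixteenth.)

One bar of 4/4 = 32 thirty-second notes.
Express everything in thirty-second notes: dotted semiquaver = 3; semiquaver = 2; quaver = 4; semiquaver = 2; crotchet rest = 8; dotted quaver = 6; quaver = 4; dotted semiquaver = 3.
Altogether 3 + 2 + 4 + 2 + 8 + 6 + 4 + 3 = 32.
32 equals 32, so the answer is Yes.

Yes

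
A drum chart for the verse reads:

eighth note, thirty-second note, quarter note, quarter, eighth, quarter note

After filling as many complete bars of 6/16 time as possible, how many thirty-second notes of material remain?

One bar of 6/16 = 12 thirty-second notes.
In thirty-second notes: eighth note = 4; thirty-second note = 1; quarter note = 8; quarter = 8; eighth = 4; quarter note = 8.
Adding: 4 + 1 + 8 + 8 + 4 + 8 = 33.
33 ÷ 12 = 2 complete bars with 9 thirty-second notes remaining.

9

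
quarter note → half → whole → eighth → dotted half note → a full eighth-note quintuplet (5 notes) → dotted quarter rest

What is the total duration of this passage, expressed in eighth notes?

28

Convert each value to eighth notes: quarter note = 2; half = 4; whole = 8; eighth = 1; dotted half note = 6; a full eighth-note quintuplet (5 notes) (five quintuplet eighths span one half) = 4; dotted quarter rest = 3.
Total: 2 + 4 + 8 + 1 + 6 + 4 + 3 = 28 eighth notes.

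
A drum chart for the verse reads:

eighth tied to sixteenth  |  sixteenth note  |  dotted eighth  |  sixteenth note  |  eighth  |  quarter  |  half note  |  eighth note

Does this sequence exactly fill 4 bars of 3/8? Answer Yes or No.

Yes

One bar of 3/8 = 6 sixteenth notes, so 4 bars = 24.
Express everything in sixteenth notes: eighth tied to sixteenth (eighth + sixteenth) = 3; sixteenth note = 1; dotted eighth = 3; sixteenth note = 1; eighth = 2; quarter = 4; half note = 8; eighth note = 2.
Adding: 3 + 1 + 3 + 1 + 2 + 4 + 8 + 2 = 24.
24 equals 24, so the answer is Yes.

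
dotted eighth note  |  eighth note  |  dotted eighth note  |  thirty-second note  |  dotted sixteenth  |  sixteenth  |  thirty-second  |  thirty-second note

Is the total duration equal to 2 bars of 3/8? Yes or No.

One bar of 3/8 = 12 thirty-second notes, so 2 bars = 24.
Express everything in thirty-second notes: dotted eighth note = 6; eighth note = 4; dotted eighth note = 6; thirty-second note = 1; dotted sixteenth = 3; sixteenth = 2; thirty-second = 1; thirty-second note = 1.
Total: 6 + 4 + 6 + 1 + 3 + 2 + 1 + 1 = 24.
24 equals 24, so the answer is Yes.

Yes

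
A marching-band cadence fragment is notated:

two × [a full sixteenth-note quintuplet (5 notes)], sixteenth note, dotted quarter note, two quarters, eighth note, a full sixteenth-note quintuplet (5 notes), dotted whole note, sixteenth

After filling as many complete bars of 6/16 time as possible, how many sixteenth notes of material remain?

One bar of 6/16 = 6 sixteenth notes.
Convert each value to sixteenth notes: a full sixteenth-note quintuplet (5 notes) (five quintuplet sixteenths span one quarter) = 4; a full sixteenth-note quintuplet (5 notes) (five quintuplet sixteenths span one quarter) = 4; sixteenth note = 1; dotted quarter note = 6; quarter = 4; quarter = 4; eighth note = 2; a full sixteenth-note quintuplet (5 notes) (five quintuplet sixteenths span one quarter) = 4; dotted whole note = 24; sixteenth = 1.
Altogether 4 + 4 + 1 + 6 + 4 + 4 + 2 + 4 + 24 + 1 = 54.
54 ÷ 6 = 9 complete bars with 0 sixteenth notes remaining.

0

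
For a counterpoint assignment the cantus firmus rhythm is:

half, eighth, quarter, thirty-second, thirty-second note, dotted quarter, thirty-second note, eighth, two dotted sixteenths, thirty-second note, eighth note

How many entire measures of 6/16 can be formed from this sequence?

4

One bar of 6/16 = 12 thirty-second notes.
Each duration in thirty-second notes: half = 16; eighth = 4; quarter = 8; thirty-second = 1; thirty-second note = 1; dotted quarter = 12; thirty-second note = 1; eighth = 4; dotted sixteenth = 3; dotted sixteenth = 3; thirty-second note = 1; eighth note = 4.
Total: 16 + 4 + 8 + 1 + 1 + 12 + 1 + 4 + 3 + 3 + 1 + 4 = 58.
58 ÷ 12 = 4 complete bars with 10 left over.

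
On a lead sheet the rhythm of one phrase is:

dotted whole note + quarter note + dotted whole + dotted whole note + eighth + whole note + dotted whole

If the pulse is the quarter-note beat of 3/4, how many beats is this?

One quarter-note beat = 2 eighth notes.
Express everything in eighth notes: dotted whole note = 12; quarter note = 2; dotted whole = 12; dotted whole note = 12; eighth = 1; whole note = 8; dotted whole = 12.
Sum: 12 + 2 + 12 + 12 + 1 + 8 + 12 = 59.
59 ÷ 2 = 29.5 beats.

29.5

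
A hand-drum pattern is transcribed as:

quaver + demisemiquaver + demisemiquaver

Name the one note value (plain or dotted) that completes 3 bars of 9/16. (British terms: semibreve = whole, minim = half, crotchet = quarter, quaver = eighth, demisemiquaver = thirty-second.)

3 bars of 9/16 = 54 thirty-second notes.
Express everything in thirty-second notes: quaver = 4; demisemiquaver = 1; demisemiquaver = 1.
Altogether 4 + 1 + 1 = 6.
Remaining: 54 − 6 = 48 thirty-second notes, which is a dotted whole note.

dotted whole note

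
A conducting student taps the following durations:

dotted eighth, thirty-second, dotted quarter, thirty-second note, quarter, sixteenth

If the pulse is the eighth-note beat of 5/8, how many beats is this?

One eighth-note beat = 4 thirty-second notes.
In thirty-second notes: dotted eighth = 6; thirty-second = 1; dotted quarter = 12; thirty-second note = 1; quarter = 8; sixteenth = 2.
Total: 6 + 1 + 12 + 1 + 8 + 2 = 30.
30 ÷ 4 = 7.5 beats.

7.5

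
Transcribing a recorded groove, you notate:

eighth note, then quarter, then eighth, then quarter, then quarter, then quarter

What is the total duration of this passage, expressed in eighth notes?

Express everything in eighth notes: eighth note = 1; quarter = 2; eighth = 1; quarter = 2; quarter = 2; quarter = 2.
Altogether 1 + 2 + 1 + 2 + 2 + 2 = 10 eighth notes.

10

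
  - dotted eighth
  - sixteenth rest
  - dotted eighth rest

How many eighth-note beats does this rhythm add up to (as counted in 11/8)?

3.5

One eighth-note beat = 2 sixteenth notes.
Each duration in sixteenth notes: dotted eighth = 3; sixteenth rest = 1; dotted eighth rest = 3.
Altogether 3 + 1 + 3 = 7.
7 ÷ 2 = 3.5 beats.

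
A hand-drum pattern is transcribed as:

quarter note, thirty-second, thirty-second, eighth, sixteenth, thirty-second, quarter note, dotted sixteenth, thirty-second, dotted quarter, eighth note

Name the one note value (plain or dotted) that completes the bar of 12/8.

The bar of 12/8 = 48 thirty-second notes.
Express everything in thirty-second notes: quarter note = 8; thirty-second = 1; thirty-second = 1; eighth = 4; sixteenth = 2; thirty-second = 1; quarter note = 8; dotted sixteenth = 3; thirty-second = 1; dotted quarter = 12; eighth note = 4.
Sum: 8 + 1 + 1 + 4 + 2 + 1 + 8 + 3 + 1 + 12 + 4 = 45.
Remaining: 48 − 45 = 3 thirty-second notes, which is a dotted sixteenth note.

dotted sixteenth note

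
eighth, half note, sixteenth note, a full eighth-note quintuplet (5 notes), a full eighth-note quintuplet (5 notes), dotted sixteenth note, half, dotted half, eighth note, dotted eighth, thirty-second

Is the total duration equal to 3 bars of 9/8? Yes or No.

One bar of 9/8 = 36 thirty-second notes, so 3 bars = 108.
Convert each value to thirty-second notes: eighth = 4; half note = 16; sixteenth note = 2; a full eighth-note quintuplet (5 notes) (five quintuplet eighths span one half) = 16; a full eighth-note quintuplet (5 notes) (five quintuplet eighths span one half) = 16; dotted sixteenth note = 3; half = 16; dotted half = 24; eighth note = 4; dotted eighth = 6; thirty-second = 1.
Sum: 4 + 16 + 2 + 16 + 16 + 3 + 16 + 24 + 4 + 6 + 1 = 108.
108 equals 108, so the answer is Yes.

Yes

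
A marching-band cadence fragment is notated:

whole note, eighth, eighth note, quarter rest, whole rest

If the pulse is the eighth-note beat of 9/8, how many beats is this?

One eighth-note beat = 2 sixteenth notes.
In sixteenth notes: whole note = 16; eighth = 2; eighth note = 2; quarter rest = 4; whole rest = 16.
Altogether 16 + 2 + 2 + 4 + 16 = 40.
40 ÷ 2 = 20 beats.

20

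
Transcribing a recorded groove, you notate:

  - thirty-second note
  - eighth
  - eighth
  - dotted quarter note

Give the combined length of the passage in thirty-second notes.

21

In thirty-second notes: thirty-second note = 1; eighth = 4; eighth = 4; dotted quarter note = 12.
Sum: 1 + 4 + 4 + 12 = 21 thirty-second notes.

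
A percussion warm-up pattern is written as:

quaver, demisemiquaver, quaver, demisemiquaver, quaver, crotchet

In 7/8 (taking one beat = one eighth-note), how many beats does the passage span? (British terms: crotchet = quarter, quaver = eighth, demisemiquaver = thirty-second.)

5.5

One eighth-note beat = 4 thirty-second notes.
Each duration in thirty-second notes: quaver = 4; demisemiquaver = 1; quaver = 4; demisemiquaver = 1; quaver = 4; crotchet = 8.
Total: 4 + 1 + 4 + 1 + 4 + 8 = 22.
22 ÷ 4 = 5.5 beats.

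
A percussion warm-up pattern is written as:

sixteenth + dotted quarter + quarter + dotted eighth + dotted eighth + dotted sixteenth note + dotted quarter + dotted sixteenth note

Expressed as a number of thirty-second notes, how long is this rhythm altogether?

Convert each value to thirty-second notes: sixteenth = 2; dotted quarter = 12; quarter = 8; dotted eighth = 6; dotted eighth = 6; dotted sixteenth note = 3; dotted quarter = 12; dotted sixteenth note = 3.
Altogether 2 + 12 + 8 + 6 + 6 + 3 + 12 + 3 = 52 thirty-second notes.

52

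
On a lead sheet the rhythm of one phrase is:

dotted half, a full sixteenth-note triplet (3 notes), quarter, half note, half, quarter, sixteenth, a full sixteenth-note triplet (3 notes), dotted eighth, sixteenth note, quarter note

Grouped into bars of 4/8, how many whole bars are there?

One bar of 4/8 = 8 sixteenth notes.
Convert each value to sixteenth notes: dotted half = 12; a full sixteenth-note triplet (3 notes) (three triplet sixteenths span one eighth) = 2; quarter = 4; half note = 8; half = 8; quarter = 4; sixteenth = 1; a full sixteenth-note triplet (3 notes) (three triplet sixteenths span one eighth) = 2; dotted eighth = 3; sixteenth note = 1; quarter note = 4.
Sum: 12 + 2 + 4 + 8 + 8 + 4 + 1 + 2 + 3 + 1 + 4 = 49.
49 ÷ 8 = 6 complete bars with 1 left over.

6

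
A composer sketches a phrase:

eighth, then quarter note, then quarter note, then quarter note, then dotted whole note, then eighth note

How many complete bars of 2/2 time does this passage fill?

2

One bar of 2/2 = 8 eighth notes.
Convert each value to eighth notes: eighth = 1; quarter note = 2; quarter note = 2; quarter note = 2; dotted whole note = 12; eighth note = 1.
Adding: 1 + 2 + 2 + 2 + 12 + 1 = 20.
20 ÷ 8 = 2 complete bars with 4 left over.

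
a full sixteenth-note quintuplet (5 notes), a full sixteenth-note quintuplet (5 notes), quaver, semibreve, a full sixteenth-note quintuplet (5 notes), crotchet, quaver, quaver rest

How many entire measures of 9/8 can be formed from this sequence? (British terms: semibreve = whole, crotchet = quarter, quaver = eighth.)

2

One bar of 9/8 = 9 eighth notes.
Each duration in eighth notes: a full sixteenth-note quintuplet (5 notes) (five quintuplet sixteenths span one quarter) = 2; a full sixteenth-note quintuplet (5 notes) (five quintuplet sixteenths span one quarter) = 2; quaver = 1; semibreve = 8; a full sixteenth-note quintuplet (5 notes) (five quintuplet sixteenths span one quarter) = 2; crotchet = 2; quaver = 1; quaver rest = 1.
Altogether 2 + 2 + 1 + 8 + 2 + 2 + 1 + 1 = 19.
19 ÷ 9 = 2 complete bars with 1 left over.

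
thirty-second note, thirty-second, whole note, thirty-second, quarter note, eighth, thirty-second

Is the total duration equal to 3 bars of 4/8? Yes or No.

One bar of 4/8 = 16 thirty-second notes, so 3 bars = 48.
Convert each value to thirty-second notes: thirty-second note = 1; thirty-second = 1; whole note = 32; thirty-second = 1; quarter note = 8; eighth = 4; thirty-second = 1.
Adding: 1 + 1 + 32 + 1 + 8 + 4 + 1 = 48.
48 equals 48, so the answer is Yes.

Yes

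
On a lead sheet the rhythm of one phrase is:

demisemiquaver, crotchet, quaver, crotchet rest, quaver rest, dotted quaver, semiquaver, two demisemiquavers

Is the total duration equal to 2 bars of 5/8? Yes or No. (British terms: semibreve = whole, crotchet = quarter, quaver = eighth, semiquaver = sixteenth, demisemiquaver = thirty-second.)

One bar of 5/8 = 20 thirty-second notes, so 2 bars = 40.
Express everything in thirty-second notes: demisemiquaver = 1; crotchet = 8; quaver = 4; crotchet rest = 8; quaver rest = 4; dotted quaver = 6; semiquaver = 2; demisemiquaver = 1; demisemiquaver = 1.
Total: 1 + 8 + 4 + 8 + 4 + 6 + 2 + 1 + 1 = 35.
35 falls short of 40, so the answer is No.

No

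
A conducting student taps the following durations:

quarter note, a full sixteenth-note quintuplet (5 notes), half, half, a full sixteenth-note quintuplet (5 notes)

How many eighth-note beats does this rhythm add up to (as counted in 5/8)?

One eighth-note beat = 2 sixteenth notes.
Each duration in sixteenth notes: quarter note = 4; a full sixteenth-note quintuplet (5 notes) (five quintuplet sixteenths span one quarter) = 4; half = 8; half = 8; a full sixteenth-note quintuplet (5 notes) (five quintuplet sixteenths span one quarter) = 4.
Adding: 4 + 4 + 8 + 8 + 4 = 28.
28 ÷ 2 = 14 beats.

14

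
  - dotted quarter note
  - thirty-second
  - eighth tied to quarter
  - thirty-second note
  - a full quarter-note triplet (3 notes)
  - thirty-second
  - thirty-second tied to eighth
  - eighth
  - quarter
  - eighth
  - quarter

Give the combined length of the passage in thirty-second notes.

Express everything in thirty-second notes: dotted quarter note = 12; thirty-second = 1; eighth tied to quarter (eighth + quarter) = 12; thirty-second note = 1; a full quarter-note triplet (3 notes) (three triplet quarters span one half) = 16; thirty-second = 1; thirty-second tied to eighth (thirty-second + eighth) = 5; eighth = 4; quarter = 8; eighth = 4; quarter = 8.
Sum: 12 + 1 + 12 + 1 + 16 + 1 + 5 + 4 + 8 + 4 + 8 = 72 thirty-second notes.

72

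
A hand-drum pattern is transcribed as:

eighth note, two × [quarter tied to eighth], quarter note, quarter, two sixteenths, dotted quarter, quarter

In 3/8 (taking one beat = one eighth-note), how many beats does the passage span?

17

One eighth-note beat = 2 sixteenth notes.
Convert each value to sixteenth notes: eighth note = 2; quarter tied to eighth (quarter + eighth) = 6; quarter tied to eighth (quarter + eighth) = 6; quarter note = 4; quarter = 4; sixteenth = 1; sixteenth = 1; dotted quarter = 6; quarter = 4.
Altogether 2 + 6 + 6 + 4 + 4 + 1 + 1 + 6 + 4 = 34.
34 ÷ 2 = 17 beats.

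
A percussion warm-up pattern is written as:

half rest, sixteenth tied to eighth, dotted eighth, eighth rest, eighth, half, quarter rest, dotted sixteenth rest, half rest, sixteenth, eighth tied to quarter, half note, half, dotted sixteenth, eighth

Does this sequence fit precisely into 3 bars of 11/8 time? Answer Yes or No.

Yes

One bar of 11/8 = 44 thirty-second notes, so 3 bars = 132.
Working in thirty-second notes: half rest = 16; sixteenth tied to eighth (sixteenth + eighth) = 6; dotted eighth = 6; eighth rest = 4; eighth = 4; half = 16; quarter rest = 8; dotted sixteenth rest = 3; half rest = 16; sixteenth = 2; eighth tied to quarter (eighth + quarter) = 12; half note = 16; half = 16; dotted sixteenth = 3; eighth = 4.
Total: 16 + 6 + 6 + 4 + 4 + 16 + 8 + 3 + 16 + 2 + 12 + 16 + 16 + 3 + 4 = 132.
132 equals 132, so the answer is Yes.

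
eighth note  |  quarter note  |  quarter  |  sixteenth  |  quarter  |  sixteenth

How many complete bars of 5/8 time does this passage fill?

1

One bar of 5/8 = 10 sixteenth notes.
Express everything in sixteenth notes: eighth note = 2; quarter note = 4; quarter = 4; sixteenth = 1; quarter = 4; sixteenth = 1.
Sum: 2 + 4 + 4 + 1 + 4 + 1 = 16.
16 ÷ 10 = 1 complete bar with 6 left over.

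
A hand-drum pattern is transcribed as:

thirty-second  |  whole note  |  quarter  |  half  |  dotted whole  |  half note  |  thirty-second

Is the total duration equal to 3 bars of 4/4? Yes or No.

One bar of 4/4 = 32 thirty-second notes, so 3 bars = 96.
Working in thirty-second notes: thirty-second = 1; whole note = 32; quarter = 8; half = 16; dotted whole = 48; half note = 16; thirty-second = 1.
Adding: 1 + 32 + 8 + 16 + 48 + 16 + 1 = 122.
122 exceeds 96, so the answer is No.

No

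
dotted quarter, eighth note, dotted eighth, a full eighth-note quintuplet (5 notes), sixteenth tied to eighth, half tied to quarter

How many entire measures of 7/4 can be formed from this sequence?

1

One bar of 7/4 = 28 sixteenth notes.
Convert each value to sixteenth notes: dotted quarter = 6; eighth note = 2; dotted eighth = 3; a full eighth-note quintuplet (5 notes) (five quintuplet eighths span one half) = 8; sixteenth tied to eighth (sixteenth + eighth) = 3; half tied to quarter (half + quarter) = 12.
Sum: 6 + 2 + 3 + 8 + 3 + 12 = 34.
34 ÷ 28 = 1 complete bar with 6 left over.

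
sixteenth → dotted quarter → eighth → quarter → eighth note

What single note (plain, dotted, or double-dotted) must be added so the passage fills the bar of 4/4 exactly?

The bar of 4/4 = 16 sixteenth notes.
Express everything in sixteenth notes: sixteenth = 1; dotted quarter = 6; eighth = 2; quarter = 4; eighth note = 2.
Sum: 1 + 6 + 2 + 4 + 2 = 15.
Remaining: 16 − 15 = 1 sixteenth note, which is a sixteenth note.

sixteenth note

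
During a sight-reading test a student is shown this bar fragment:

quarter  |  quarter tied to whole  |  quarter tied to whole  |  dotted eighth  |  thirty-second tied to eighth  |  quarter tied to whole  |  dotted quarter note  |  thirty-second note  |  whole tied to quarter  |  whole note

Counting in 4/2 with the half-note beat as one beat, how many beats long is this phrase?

14

One half-note beat = 16 thirty-second notes.
In thirty-second notes: quarter = 8; quarter tied to whole (quarter + whole) = 40; quarter tied to whole (quarter + whole) = 40; dotted eighth = 6; thirty-second tied to eighth (thirty-second + eighth) = 5; quarter tied to whole (quarter + whole) = 40; dotted quarter note = 12; thirty-second note = 1; whole tied to quarter (whole + quarter) = 40; whole note = 32.
Sum: 8 + 40 + 40 + 6 + 5 + 40 + 12 + 1 + 40 + 32 = 224.
224 ÷ 16 = 14 beats.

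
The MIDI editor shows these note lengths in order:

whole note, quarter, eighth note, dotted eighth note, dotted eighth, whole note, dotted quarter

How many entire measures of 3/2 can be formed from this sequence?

2

One bar of 3/2 = 24 sixteenth notes.
In sixteenth notes: whole note = 16; quarter = 4; eighth note = 2; dotted eighth note = 3; dotted eighth = 3; whole note = 16; dotted quarter = 6.
Altogether 16 + 4 + 2 + 3 + 3 + 16 + 6 = 50.
50 ÷ 24 = 2 complete bars with 2 left over.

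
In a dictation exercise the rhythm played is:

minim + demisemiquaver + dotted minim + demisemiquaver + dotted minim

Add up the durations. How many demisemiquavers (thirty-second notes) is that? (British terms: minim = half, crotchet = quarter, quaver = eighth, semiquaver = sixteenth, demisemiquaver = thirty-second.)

66

Each duration in thirty-second notes: minim = 16; demisemiquaver = 1; dotted minim = 24; demisemiquaver = 1; dotted minim = 24.
Altogether 16 + 1 + 24 + 1 + 24 = 66 thirty-second notes.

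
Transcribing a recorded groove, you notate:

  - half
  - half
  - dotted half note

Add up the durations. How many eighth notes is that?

14

In eighth notes: half = 4; half = 4; dotted half note = 6.
Total: 4 + 4 + 6 = 14 eighth notes.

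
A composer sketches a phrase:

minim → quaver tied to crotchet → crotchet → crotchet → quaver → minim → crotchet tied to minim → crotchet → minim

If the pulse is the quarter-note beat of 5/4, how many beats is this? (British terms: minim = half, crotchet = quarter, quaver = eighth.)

14

One quarter-note beat = 2 eighth notes.
Express everything in eighth notes: minim = 4; quaver tied to crotchet (quaver + crotchet) = 3; crotchet = 2; crotchet = 2; quaver = 1; minim = 4; crotchet tied to minim (crotchet + minim) = 6; crotchet = 2; minim = 4.
Sum: 4 + 3 + 2 + 2 + 1 + 4 + 6 + 2 + 4 = 28.
28 ÷ 2 = 14 beats.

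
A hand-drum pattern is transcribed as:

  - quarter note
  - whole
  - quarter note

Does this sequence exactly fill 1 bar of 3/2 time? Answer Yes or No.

One bar of 3/2 = 6 quarter notes.
In quarter notes: quarter note = 1; whole = 4; quarter note = 1.
Adding: 1 + 4 + 1 = 6.
6 equals 6, so the answer is Yes.

Yes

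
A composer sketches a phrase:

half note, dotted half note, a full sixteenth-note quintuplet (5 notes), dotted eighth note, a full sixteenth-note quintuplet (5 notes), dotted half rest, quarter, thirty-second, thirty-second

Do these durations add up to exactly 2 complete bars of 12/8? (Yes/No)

Yes

One bar of 12/8 = 48 thirty-second notes, so 2 bars = 96.
Working in thirty-second notes: half note = 16; dotted half note = 24; a full sixteenth-note quintuplet (5 notes) (five quintuplet sixteenths span one quarter) = 8; dotted eighth note = 6; a full sixteenth-note quintuplet (5 notes) (five quintuplet sixteenths span one quarter) = 8; dotted half rest = 24; quarter = 8; thirty-second = 1; thirty-second = 1.
Adding: 16 + 24 + 8 + 6 + 8 + 24 + 8 + 1 + 1 = 96.
96 equals 96, so the answer is Yes.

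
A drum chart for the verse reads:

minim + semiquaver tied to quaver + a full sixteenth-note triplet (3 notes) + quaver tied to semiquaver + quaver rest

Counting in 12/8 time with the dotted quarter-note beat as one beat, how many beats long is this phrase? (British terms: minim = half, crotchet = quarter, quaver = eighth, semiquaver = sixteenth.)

One dotted quarter-note beat = 6 sixteenth notes.
Express everything in sixteenth notes: minim = 8; semiquaver tied to quaver (semiquaver + quaver) = 3; a full sixteenth-note triplet (3 notes) (three triplet sixteenths span one eighth) = 2; quaver tied to semiquaver (quaver + semiquaver) = 3; quaver rest = 2.
Sum: 8 + 3 + 2 + 3 + 2 = 18.
18 ÷ 6 = 3 beats.

3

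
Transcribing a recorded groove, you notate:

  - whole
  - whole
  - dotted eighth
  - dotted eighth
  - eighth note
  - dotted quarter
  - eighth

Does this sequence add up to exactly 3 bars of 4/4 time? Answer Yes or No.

One bar of 4/4 = 16 sixteenth notes, so 3 bars = 48.
Convert each value to sixteenth notes: whole = 16; whole = 16; dotted eighth = 3; dotted eighth = 3; eighth note = 2; dotted quarter = 6; eighth = 2.
Adding: 16 + 16 + 3 + 3 + 2 + 6 + 2 = 48.
48 equals 48, so the answer is Yes.

Yes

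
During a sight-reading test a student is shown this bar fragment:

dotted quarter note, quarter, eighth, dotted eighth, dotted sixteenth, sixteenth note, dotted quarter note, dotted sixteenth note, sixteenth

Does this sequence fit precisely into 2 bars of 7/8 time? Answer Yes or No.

One bar of 7/8 = 28 thirty-second notes, so 2 bars = 56.
Working in thirty-second notes: dotted quarter note = 12; quarter = 8; eighth = 4; dotted eighth = 6; dotted sixteenth = 3; sixteenth note = 2; dotted quarter note = 12; dotted sixteenth note = 3; sixteenth = 2.
Sum: 12 + 8 + 4 + 6 + 3 + 2 + 12 + 3 + 2 = 52.
52 falls short of 56, so the answer is No.

No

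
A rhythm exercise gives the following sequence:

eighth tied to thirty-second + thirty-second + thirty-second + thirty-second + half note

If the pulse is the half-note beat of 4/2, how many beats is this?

1.5

One half-note beat = 16 thirty-second notes.
Express everything in thirty-second notes: eighth tied to thirty-second (eighth + thirty-second) = 5; thirty-second = 1; thirty-second = 1; thirty-second = 1; half note = 16.
Altogether 5 + 1 + 1 + 1 + 16 = 24.
24 ÷ 16 = 1.5 beats.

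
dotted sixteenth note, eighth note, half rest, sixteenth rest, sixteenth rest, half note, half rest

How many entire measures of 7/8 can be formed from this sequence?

One bar of 7/8 = 28 thirty-second notes.
Each duration in thirty-second notes: dotted sixteenth note = 3; eighth note = 4; half rest = 16; sixteenth rest = 2; sixteenth rest = 2; half note = 16; half rest = 16.
Total: 3 + 4 + 16 + 2 + 2 + 16 + 16 = 59.
59 ÷ 28 = 2 complete bars with 3 left over.

2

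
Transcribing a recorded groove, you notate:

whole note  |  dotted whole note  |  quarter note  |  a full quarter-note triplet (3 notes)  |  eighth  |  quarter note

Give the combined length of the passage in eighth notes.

Working in eighth notes: whole note = 8; dotted whole note = 12; quarter note = 2; a full quarter-note triplet (3 notes) (three triplet quarters span one half) = 4; eighth = 1; quarter note = 2.
Altogether 8 + 12 + 2 + 4 + 1 + 2 = 29 eighth notes.

29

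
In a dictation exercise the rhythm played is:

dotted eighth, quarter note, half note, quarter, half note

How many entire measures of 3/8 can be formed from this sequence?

One bar of 3/8 = 6 sixteenth notes.
Express everything in sixteenth notes: dotted eighth = 3; quarter note = 4; half note = 8; quarter = 4; half note = 8.
Total: 3 + 4 + 8 + 4 + 8 = 27.
27 ÷ 6 = 4 complete bars with 3 left over.

4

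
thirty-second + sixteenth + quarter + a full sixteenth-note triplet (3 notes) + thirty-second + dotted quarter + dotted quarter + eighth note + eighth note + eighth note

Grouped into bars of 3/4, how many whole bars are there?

One bar of 3/4 = 24 thirty-second notes.
Working in thirty-second notes: thirty-second = 1; sixteenth = 2; quarter = 8; a full sixteenth-note triplet (3 notes) (three triplet sixteenths span one eighth) = 4; thirty-second = 1; dotted quarter = 12; dotted quarter = 12; eighth note = 4; eighth note = 4; eighth note = 4.
Sum: 1 + 2 + 8 + 4 + 1 + 12 + 12 + 4 + 4 + 4 = 52.
52 ÷ 24 = 2 complete bars with 4 left over.

2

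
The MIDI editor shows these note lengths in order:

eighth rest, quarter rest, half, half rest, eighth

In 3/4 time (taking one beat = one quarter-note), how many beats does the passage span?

6

One quarter-note beat = 2 eighth notes.
Express everything in eighth notes: eighth rest = 1; quarter rest = 2; half = 4; half rest = 4; eighth = 1.
Altogether 1 + 2 + 4 + 4 + 1 = 12.
12 ÷ 2 = 6 beats.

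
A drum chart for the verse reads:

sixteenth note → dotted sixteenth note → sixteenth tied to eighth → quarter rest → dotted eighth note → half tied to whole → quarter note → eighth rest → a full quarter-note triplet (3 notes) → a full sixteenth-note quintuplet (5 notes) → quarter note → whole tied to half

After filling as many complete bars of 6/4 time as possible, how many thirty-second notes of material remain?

21

One bar of 6/4 = 48 thirty-second notes.
Convert each value to thirty-second notes: sixteenth note = 2; dotted sixteenth note = 3; sixteenth tied to eighth (sixteenth + eighth) = 6; quarter rest = 8; dotted eighth note = 6; half tied to whole (half + whole) = 48; quarter note = 8; eighth rest = 4; a full quarter-note triplet (3 notes) (three triplet quarters span one half) = 16; a full sixteenth-note quintuplet (5 notes) (five quintuplet sixteenths span one quarter) = 8; quarter note = 8; whole tied to half (whole + half) = 48.
Total: 2 + 3 + 6 + 8 + 6 + 48 + 8 + 4 + 16 + 8 + 8 + 48 = 165.
165 ÷ 48 = 3 complete bars with 21 thirty-second notes remaining.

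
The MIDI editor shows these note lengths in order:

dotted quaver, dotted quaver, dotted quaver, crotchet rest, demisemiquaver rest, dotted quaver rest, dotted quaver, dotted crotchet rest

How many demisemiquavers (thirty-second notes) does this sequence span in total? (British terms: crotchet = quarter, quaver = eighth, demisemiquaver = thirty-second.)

In thirty-second notes: dotted quaver = 6; dotted quaver = 6; dotted quaver = 6; crotchet rest = 8; demisemiquaver rest = 1; dotted quaver rest = 6; dotted quaver = 6; dotted crotchet rest = 12.
Sum: 6 + 6 + 6 + 8 + 1 + 6 + 6 + 12 = 51 thirty-second notes.

51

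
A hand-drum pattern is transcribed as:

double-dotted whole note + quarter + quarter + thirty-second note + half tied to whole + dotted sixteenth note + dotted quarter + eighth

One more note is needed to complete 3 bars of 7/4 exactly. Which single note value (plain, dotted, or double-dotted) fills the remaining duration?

double-dotted half note

3 bars of 7/4 = 168 thirty-second notes.
Convert each value to thirty-second notes: double-dotted whole note = 56; quarter = 8; quarter = 8; thirty-second note = 1; half tied to whole (half + whole) = 48; dotted sixteenth note = 3; dotted quarter = 12; eighth = 4.
Adding: 56 + 8 + 8 + 1 + 48 + 3 + 12 + 4 = 140.
Remaining: 168 − 140 = 28 thirty-second notes, which is a double-dotted half note.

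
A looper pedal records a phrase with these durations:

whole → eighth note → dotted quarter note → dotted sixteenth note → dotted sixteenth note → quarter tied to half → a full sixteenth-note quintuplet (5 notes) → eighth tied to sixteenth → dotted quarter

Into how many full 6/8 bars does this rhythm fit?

One bar of 6/8 = 24 thirty-second notes.
In thirty-second notes: whole = 32; eighth note = 4; dotted quarter note = 12; dotted sixteenth note = 3; dotted sixteenth note = 3; quarter tied to half (quarter + half) = 24; a full sixteenth-note quintuplet (5 notes) (five quintuplet sixteenths span one quarter) = 8; eighth tied to sixteenth (eighth + sixteenth) = 6; dotted quarter = 12.
Sum: 32 + 4 + 12 + 3 + 3 + 24 + 8 + 6 + 12 = 104.
104 ÷ 24 = 4 complete bars with 8 left over.

4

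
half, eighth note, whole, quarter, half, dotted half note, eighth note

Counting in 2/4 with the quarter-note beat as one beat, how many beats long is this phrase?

13

One quarter-note beat = 2 eighth notes.
Each duration in eighth notes: half = 4; eighth note = 1; whole = 8; quarter = 2; half = 4; dotted half note = 6; eighth note = 1.
Sum: 4 + 1 + 8 + 2 + 4 + 6 + 1 = 26.
26 ÷ 2 = 13 beats.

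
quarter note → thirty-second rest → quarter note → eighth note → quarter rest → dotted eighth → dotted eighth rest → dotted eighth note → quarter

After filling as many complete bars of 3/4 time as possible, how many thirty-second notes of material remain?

One bar of 3/4 = 24 thirty-second notes.
In thirty-second notes: quarter note = 8; thirty-second rest = 1; quarter note = 8; eighth note = 4; quarter rest = 8; dotted eighth = 6; dotted eighth rest = 6; dotted eighth note = 6; quarter = 8.
Sum: 8 + 1 + 8 + 4 + 8 + 6 + 6 + 6 + 8 = 55.
55 ÷ 24 = 2 complete bars with 7 thirty-second notes remaining.

7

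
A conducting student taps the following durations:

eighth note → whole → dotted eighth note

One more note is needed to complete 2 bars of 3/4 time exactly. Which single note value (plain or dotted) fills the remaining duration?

2 bars of 3/4 = 24 sixteenth notes.
Each duration in sixteenth notes: eighth note = 2; whole = 16; dotted eighth note = 3.
Sum: 2 + 16 + 3 = 21.
Remaining: 24 − 21 = 3 sixteenth notes, which is a dotted eighth note.

dotted eighth note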